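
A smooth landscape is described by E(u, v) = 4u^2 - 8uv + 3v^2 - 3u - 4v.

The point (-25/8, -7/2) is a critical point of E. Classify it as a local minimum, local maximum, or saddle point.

saddle point

The Hessian of E is constant: H = [[8, -8], [-8, 6]].
det(H) = 8·6 − (-8)² = -16.
Since det(H) < 0, H is indefinite and the critical point is a saddle point.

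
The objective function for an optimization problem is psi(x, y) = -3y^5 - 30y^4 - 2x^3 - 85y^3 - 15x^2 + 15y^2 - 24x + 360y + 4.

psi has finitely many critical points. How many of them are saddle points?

psi separates as a function of x plus a function of y, so ∇psi=0 decouples.
∂psi/∂x = -6(x + 1)(x + 4) = 0 at x ∈ {-4, -1}; ∂psi/∂y = -15(y - 1)(y + 2)(y + 3)(y + 4) = 0 at y ∈ {-4, -3, -2, 1}.
The Hessian is diagonal: diag(psi_xx, psi_yy). Second derivatives: psi_xx(-4)=18, psi_xx(-1)=-18; psi_yy(-4)=150, psi_yy(-3)=-60, psi_yy(-2)=90, psi_yy(1)=-900.
Saddle points occur where the two diagonal entries have opposite signs: (-4, -3), (-4, 1), (-1, -4), (-1, -2). Count: 4.

4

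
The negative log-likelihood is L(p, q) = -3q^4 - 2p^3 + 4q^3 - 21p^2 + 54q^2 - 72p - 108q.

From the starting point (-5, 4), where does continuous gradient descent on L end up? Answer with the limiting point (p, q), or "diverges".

L is separable, so gradient descent decouples: p follows -∂L/∂p, q follows -∂L/∂q.
∂L/∂p = -6(p + 3)(p + 4); at p=-5 this is -12, so p increases.
∂L/∂q = -12(q - 3)(q - 1)(q + 3); at q=4 this is -252, so q increases.
The q-coordinate has no critical point in that direction and runs off to infinity.

diverges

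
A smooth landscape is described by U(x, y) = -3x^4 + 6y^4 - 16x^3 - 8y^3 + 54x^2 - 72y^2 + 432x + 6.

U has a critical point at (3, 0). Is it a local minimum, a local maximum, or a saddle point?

The mixed partial ∂²U/∂x∂y is 0, so the Hessian at any point is diag(U_xx, U_yy) = diag(12(-3x^2 - 8x + 9), 24(3y^2 - 2y - 6)).
At (3, 0): H = diag(-504, -144).
Both eigenvalues are negative, so H is negative definite: a local maximum.

local maximum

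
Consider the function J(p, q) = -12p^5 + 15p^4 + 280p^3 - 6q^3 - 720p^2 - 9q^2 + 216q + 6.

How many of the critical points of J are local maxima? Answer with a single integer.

J separates as a function of p plus a function of q, so ∇J=0 decouples.
∂J/∂p = -60p(p - 3)(p - 2)(p + 4) = 0 at p ∈ {-4, 0, 2, 3}; ∂J/∂q = -18(q - 3)(q + 4) = 0 at q ∈ {-4, 3}.
The Hessian is diagonal: diag(J_pp, J_qq). Second derivatives: J_pp(-4)=10080, J_pp(0)=-1440, J_pp(2)=720, J_pp(3)=-1260; J_qq(-4)=126, J_qq(3)=-126.
Local maxima occur where both diagonal entries negative: (0, 3), (3, 3). Count: 2.

2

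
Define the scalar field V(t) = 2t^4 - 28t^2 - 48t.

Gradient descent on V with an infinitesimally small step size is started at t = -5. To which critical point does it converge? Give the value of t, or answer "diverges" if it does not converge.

-2

V'(t) = 8(t - 3)(t + 1)(t + 2), so V'(-5) = -768.
Gradient descent moves in the -V' direction, i.e. t is increasing.
The nearest critical point in that direction is t = -2, where V'' = 40 > 0 (a local minimum). The iterate converges there.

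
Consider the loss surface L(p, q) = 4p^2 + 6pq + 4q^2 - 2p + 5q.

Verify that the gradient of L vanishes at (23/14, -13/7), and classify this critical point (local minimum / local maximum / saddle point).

∇L = (8p + 6q - 2, 6p + 8q + 5); substituting (23/14, -13/7) gives ∇L = (0, 0), so (23/14, -13/7) is indeed a critical point.
The Hessian of L is constant: H = [[8, 6], [6, 8]].
det(H) = 8·8 − 6² = 28.
det(H) > 0 and tr(H) = 16 > 0, so H is positive definite and the point is a local minimum.

local minimum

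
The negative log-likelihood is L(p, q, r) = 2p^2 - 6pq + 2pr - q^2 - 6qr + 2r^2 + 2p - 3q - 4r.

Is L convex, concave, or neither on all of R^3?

L is quadratic, so its Hessian is the constant matrix H = [[4, -6, 2], [-6, -2, -6], [2, -6, 4]].
Leading principal minors: 4, -44, -168.
Neither pattern holds ⇒ H is indefinite ⇒ neither convex nor concave.

neither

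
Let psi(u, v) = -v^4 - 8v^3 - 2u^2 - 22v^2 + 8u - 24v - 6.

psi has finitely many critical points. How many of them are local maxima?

psi separates as a function of u plus a function of v, so ∇psi=0 decouples.
∂psi/∂u = -4(u - 2) = 0 at u ∈ {2}; ∂psi/∂v = -4(v + 1)(v + 2)(v + 3) = 0 at v ∈ {-3, -2, -1}.
The Hessian is diagonal: diag(psi_uu, psi_vv). Second derivatives: psi_uu(2)=-4; psi_vv(-3)=-8, psi_vv(-2)=4, psi_vv(-1)=-8.
Local maxima occur where both diagonal entries negative: (2, -3), (2, -1). Count: 2.

2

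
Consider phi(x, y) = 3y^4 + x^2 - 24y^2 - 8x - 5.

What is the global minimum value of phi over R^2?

-69

phi(x,y) separates as P(x) + Q(y) − 5, so its minimum is min P + min Q − 5.
P'(x) = 2x - 8 vanishes at x ∈ {4}; Q'(y) = 12y(y - 2)(y + 2) vanishes at y ∈ {-2, 0, 2}.
Local minima of P (where P''>0): P(4)=-16. Local minima of Q: Q(-2)=-48, Q(2)=-48.
So the global minimum of phi is P(4) + Q(-2) − 5 = -16 − 48 − 5 = -69, attained at (4, -2).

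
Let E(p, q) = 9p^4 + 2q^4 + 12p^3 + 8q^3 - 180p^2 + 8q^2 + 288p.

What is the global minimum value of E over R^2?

-2496

E(p,q) separates as A(p) + B(q), so its minimum is min A + min B.
A'(p) = 36(p - 2)(p - 1)(p + 4) vanishes at p ∈ {-4, 1, 2}; B'(q) = 8q(q + 1)(q + 2) vanishes at q ∈ {-2, -1, 0}.
Local minima of A (where A''>0): A(-4)=-2496, A(2)=96. Local minima of B: B(-2)=0, B(0)=0.
So the global minimum of E is A(-4) + B(-2) = -2496 + 0 = -2496, attained at (-4, -2).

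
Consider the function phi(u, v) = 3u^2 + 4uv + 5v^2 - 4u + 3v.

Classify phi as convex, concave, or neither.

phi is quadratic, so its Hessian is the constant matrix H = [[6, 4], [4, 10]].
det(H) = 44, tr(H) = 16.
det(H) > 0 and tr(H) > 0, so H is positive definite everywhere: convex.

convex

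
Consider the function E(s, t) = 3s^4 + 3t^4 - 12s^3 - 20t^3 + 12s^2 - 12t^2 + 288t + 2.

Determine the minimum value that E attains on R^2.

E(s,t) separates as P(s) + Q(t) + 2, so its minimum is min P + min Q + 2.
P'(s) = 12s(s - 2)(s - 1) vanishes at s ∈ {0, 1, 2}; Q'(t) = 12(t - 4)(t - 3)(t + 2) vanishes at t ∈ {-2, 3, 4}.
Local minima of P (where P''>0): P(0)=0, P(2)=0. Local minima of Q: Q(-2)=-416, Q(4)=448.
So the global minimum of E is P(0) + Q(-2) + 2 = 0 − 416 + 2 = -414, attained at (0, -2).

-414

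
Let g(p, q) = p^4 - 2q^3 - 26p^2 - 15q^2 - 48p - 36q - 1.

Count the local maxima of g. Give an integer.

g separates as a function of p plus a function of q, so ∇g=0 decouples.
∂g/∂p = 4(p - 4)(p + 1)(p + 3) = 0 at p ∈ {-3, -1, 4}; ∂g/∂q = -6(q + 2)(q + 3) = 0 at q ∈ {-3, -2}.
The Hessian is diagonal: diag(g_pp, g_qq). Second derivatives: g_pp(-3)=56, g_pp(-1)=-40, g_pp(4)=140; g_qq(-3)=6, g_qq(-2)=-6.
Local maxima occur where both diagonal entries negative: (-1, -2). Count: 1.

1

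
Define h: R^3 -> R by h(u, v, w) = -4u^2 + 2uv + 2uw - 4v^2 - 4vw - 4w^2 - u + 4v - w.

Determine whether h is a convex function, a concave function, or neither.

concave

h is quadratic, so its Hessian is the constant matrix H = [[-8, 2, 2], [2, -8, -4], [2, -4, -8]].
Leading principal minors: -8, 60, -352.
Signs alternate −, +, − ⇒ H ≺ 0 ⇒ concave.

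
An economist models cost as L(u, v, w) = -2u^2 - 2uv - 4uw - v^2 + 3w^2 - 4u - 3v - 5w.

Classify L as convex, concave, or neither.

L is quadratic, so its Hessian is the constant matrix H = [[-4, -2, -4], [-2, -2, 0], [-4, 0, 6]].
Leading principal minors: -4, 4, 56.
Neither pattern holds ⇒ H is indefinite ⇒ neither convex nor concave.

neither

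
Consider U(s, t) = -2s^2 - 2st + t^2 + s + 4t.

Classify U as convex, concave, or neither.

neither

U is quadratic, so its Hessian is the constant matrix H = [[-4, -2], [-2, 2]].
det(H) = -12, tr(H) = -2.
det(H) < 0, so H is indefinite: neither convex nor concave.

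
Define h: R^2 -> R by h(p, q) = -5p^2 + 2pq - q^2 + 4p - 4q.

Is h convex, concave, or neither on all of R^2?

h is quadratic, so its Hessian is the constant matrix H = [[-10, 2], [2, -2]].
det(H) = 16, tr(H) = -12.
det(H) > 0 and tr(H) < 0, so H is negative definite everywhere: concave.

concave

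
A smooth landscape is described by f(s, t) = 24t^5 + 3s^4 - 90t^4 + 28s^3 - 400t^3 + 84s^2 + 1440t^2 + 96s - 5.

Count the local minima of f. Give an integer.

f separates as a function of s plus a function of t, so ∇f=0 decouples.
∂f/∂s = 12(s + 1)(s + 2)(s + 4) = 0 at s ∈ {-4, -2, -1}; ∂f/∂t = 120t(t - 4)(t - 2)(t + 3) = 0 at t ∈ {-3, 0, 2, 4}.
The Hessian is diagonal: diag(f_ss, f_tt). Second derivatives: f_ss(-4)=72, f_ss(-2)=-24, f_ss(-1)=36; f_tt(-3)=-12600, f_tt(0)=2880, f_tt(2)=-2400, f_tt(4)=6720.
Local minima occur where both diagonal entries positive: (-4, 0), (-4, 4), (-1, 0), (-1, 4). Count: 4.

4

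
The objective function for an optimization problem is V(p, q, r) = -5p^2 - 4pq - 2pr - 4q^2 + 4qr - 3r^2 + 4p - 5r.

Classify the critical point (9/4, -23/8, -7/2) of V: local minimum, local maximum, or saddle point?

local maximum

The Hessian is constant: H = [[-10, -4, -2], [-4, -8, 4], [-2, 4, -6]].
Leading principal minors: Δ₁ = -10, Δ₂ = 64, Δ₃ = -128.
The minors alternate sign starting negative (−, +, −), so H is negative definite: a local maximum.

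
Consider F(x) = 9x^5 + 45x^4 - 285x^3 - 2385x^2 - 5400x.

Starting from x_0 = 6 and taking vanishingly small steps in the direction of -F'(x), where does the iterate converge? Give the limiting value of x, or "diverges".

5

F'(x) = 45(x - 5)(x + 2)(x + 3)(x + 4), so F'(6) = 32400.
Gradient descent moves in the -F' direction, i.e. x is decreasing.
The nearest critical point in that direction is x = 5, where F'' = 22680 > 0 (a local minimum). The iterate converges there.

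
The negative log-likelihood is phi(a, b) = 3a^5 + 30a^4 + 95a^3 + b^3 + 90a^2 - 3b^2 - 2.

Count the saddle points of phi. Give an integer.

phi separates as a function of a plus a function of b, so ∇phi=0 decouples.
∂phi/∂a = 15a(a + 1)(a + 3)(a + 4) = 0 at a ∈ {-4, -3, -1, 0}; ∂phi/∂b = 3b(b - 2) = 0 at b ∈ {0, 2}.
The Hessian is diagonal: diag(phi_aa, phi_bb). Second derivatives: phi_aa(-4)=-180, phi_aa(-3)=90, phi_aa(-1)=-90, phi_aa(0)=180; phi_bb(0)=-6, phi_bb(2)=6.
Saddle points occur where the two diagonal entries have opposite signs: (-4, 2), (-3, 0), (-1, 2), (0, 0). Count: 4.

4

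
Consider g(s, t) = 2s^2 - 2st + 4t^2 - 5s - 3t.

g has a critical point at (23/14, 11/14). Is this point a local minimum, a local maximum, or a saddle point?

local minimum

The Hessian of g is constant: H = [[4, -2], [-2, 8]].
det(H) = 4·8 − (-2)² = 28.
det(H) > 0 and tr(H) = 12 > 0, so H is positive definite and the point is a local minimum.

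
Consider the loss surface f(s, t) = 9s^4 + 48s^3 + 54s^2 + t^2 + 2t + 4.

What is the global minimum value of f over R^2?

f(s,t) separates as P(s) + Q(t) + 4, so its minimum is min P + min Q + 4.
P'(s) = 36s(s + 1)(s + 3) vanishes at s ∈ {-3, -1, 0}; Q'(t) = 2(t + 1) vanishes at t ∈ {-1}.
Local minima of P (where P''>0): P(-3)=-81, P(0)=0. Local minima of Q: Q(-1)=-1.
So the global minimum of f is P(-3) + Q(-1) + 4 = -81 − 1 + 4 = -78, attained at (-3, -1).

-78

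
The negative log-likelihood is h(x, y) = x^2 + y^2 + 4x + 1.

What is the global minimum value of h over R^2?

h(x,y) separates as P(x) + Q(y) + 1, so its minimum is min P + min Q + 1.
P'(x) = 2x + 4 vanishes at x ∈ {-2}; Q'(y) = 2y vanishes at y ∈ {0}.
Local minima of P (where P''>0): P(-2)=-4. Local minima of Q: Q(0)=0.
So the global minimum of h is P(-2) + Q(0) + 1 = -4 + 0 + 1 = -3, attained at (-2, 0).

-3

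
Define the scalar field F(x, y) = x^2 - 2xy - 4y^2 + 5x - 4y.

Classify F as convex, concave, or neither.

neither

F is quadratic, so its Hessian is the constant matrix H = [[2, -2], [-2, -8]].
det(H) = -20, tr(H) = -6.
det(H) < 0, so H is indefinite: neither convex nor concave.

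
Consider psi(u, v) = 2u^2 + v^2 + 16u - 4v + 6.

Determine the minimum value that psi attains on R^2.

-30

psi(u,v) separates as P(u) + Q(v) + 6, so its minimum is min P + min Q + 6.
P'(u) = 4u + 16 vanishes at u ∈ {-4}; Q'(v) = 2v - 4 vanishes at v ∈ {2}.
Local minima of P (where P''>0): P(-4)=-32. Local minima of Q: Q(2)=-4.
So the global minimum of psi is P(-4) + Q(2) + 6 = -32 − 4 + 6 = -30, attained at (-4, 2).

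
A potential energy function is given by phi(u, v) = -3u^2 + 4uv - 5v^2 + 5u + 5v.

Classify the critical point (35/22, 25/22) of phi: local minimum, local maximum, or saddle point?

The Hessian of phi is constant: H = [[-6, 4], [4, -10]].
det(H) = (-6)·(-10) − 4² = 44.
det(H) > 0 and tr(H) = -16 < 0, so H is negative definite and the point is a local maximum.

local maximum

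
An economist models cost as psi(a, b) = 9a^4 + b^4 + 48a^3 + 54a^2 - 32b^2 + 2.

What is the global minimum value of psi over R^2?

-335

psi(a,b) separates as P(a) + Q(b) + 2, so its minimum is min P + min Q + 2.
P'(a) = 36a(a + 1)(a + 3) vanishes at a ∈ {-3, -1, 0}; Q'(b) = 4b(b - 4)(b + 4) vanishes at b ∈ {-4, 0, 4}.
Local minima of P (where P''>0): P(-3)=-81, P(0)=0. Local minima of Q: Q(-4)=-256, Q(4)=-256.
So the global minimum of psi is P(-3) + Q(-4) + 2 = -81 − 256 + 2 = -335, attained at (-3, -4).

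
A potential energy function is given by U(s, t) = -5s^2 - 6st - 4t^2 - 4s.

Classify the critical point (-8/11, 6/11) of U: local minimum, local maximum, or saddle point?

local maximum

The Hessian of U is constant: H = [[-10, -6], [-6, -8]].
det(H) = (-10)·(-8) − (-6)² = 44.
det(H) > 0 and tr(H) = -18 < 0, so H is negative definite and the point is a local maximum.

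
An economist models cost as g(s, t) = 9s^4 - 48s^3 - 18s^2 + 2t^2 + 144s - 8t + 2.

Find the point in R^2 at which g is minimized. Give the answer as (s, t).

(4, 2)

g(s,t) separates as P(s) + Q(t) + 2, so its minimum is min P + min Q + 2.
P'(s) = 36(s - 4)(s - 1)(s + 1) vanishes at s ∈ {-1, 1, 4}; Q'(t) = 4(t - 2) vanishes at t ∈ {2}.
Local minima of P (where P''>0): P(-1)=-105, P(4)=-480. Local minima of Q: Q(2)=-8.
So the global minimum of g is P(4) + Q(2) + 2 = -480 − 8 + 2 = -486, attained at (4, 2).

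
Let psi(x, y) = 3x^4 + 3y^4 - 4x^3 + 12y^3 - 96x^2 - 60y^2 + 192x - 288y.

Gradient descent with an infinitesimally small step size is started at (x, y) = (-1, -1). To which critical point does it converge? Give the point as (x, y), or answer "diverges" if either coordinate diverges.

psi is separable, so gradient descent decouples: x follows -∂psi/∂x, y follows -∂psi/∂y.
∂psi/∂x = 12(x - 4)(x - 1)(x + 4); at x=-1 this is 360, so x decreases.
∂psi/∂y = 12(y - 3)(y + 2)(y + 4); at y=-1 this is -144, so y increases.
x converges to its nearest critical value -4 (a local min of the x-part); y converges to 3. The iterate converges to (-4, 3).

(-4, 3)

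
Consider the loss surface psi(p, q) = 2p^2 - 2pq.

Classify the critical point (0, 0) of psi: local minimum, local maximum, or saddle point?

The Hessian of psi is constant: H = [[4, -2], [-2, 0]].
det(H) = 4·0 − (-2)² = -4.
Since det(H) < 0, H is indefinite and the critical point is a saddle point.

saddle point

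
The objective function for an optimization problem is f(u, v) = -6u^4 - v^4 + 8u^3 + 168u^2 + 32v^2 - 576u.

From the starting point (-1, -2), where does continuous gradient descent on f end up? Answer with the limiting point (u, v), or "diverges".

(2, 0)

f is separable, so gradient descent decouples: u follows -∂f/∂u, v follows -∂f/∂v.
∂f/∂u = -24(u - 3)(u - 2)(u + 4); at u=-1 this is -864, so u increases.
∂f/∂v = -4v(v - 4)(v + 4); at v=-2 this is -96, so v increases.
u converges to its nearest critical value 2 (a local min of the u-part); v converges to 0. The iterate converges to (2, 0).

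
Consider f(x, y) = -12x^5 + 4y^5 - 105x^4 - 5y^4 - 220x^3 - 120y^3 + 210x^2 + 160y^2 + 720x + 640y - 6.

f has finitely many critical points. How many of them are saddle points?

8

f separates as a function of x plus a function of y, so ∇f=0 decouples.
∂f/∂x = -60(x - 1)(x + 1)(x + 3)(x + 4) = 0 at x ∈ {-4, -3, -1, 1}; ∂f/∂y = 20(y - 4)(y - 2)(y + 1)(y + 4) = 0 at y ∈ {-4, -1, 2, 4}.
The Hessian is diagonal: diag(f_xx, f_yy). Second derivatives: f_xx(-4)=900, f_xx(-3)=-480, f_xx(-1)=720, f_xx(1)=-2400; f_yy(-4)=-2880, f_yy(-1)=900, f_yy(2)=-720, f_yy(4)=1600.
Saddle points occur where the two diagonal entries have opposite signs: (-4, -4), (-4, 2), (-3, -1), (-3, 4), (-1, -4), (-1, 2), (1, -1), (1, 4). Count: 8.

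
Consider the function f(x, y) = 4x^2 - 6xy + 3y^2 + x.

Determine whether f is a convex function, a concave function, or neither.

f is quadratic, so its Hessian is the constant matrix H = [[8, -6], [-6, 6]].
det(H) = 12, tr(H) = 14.
det(H) > 0 and tr(H) > 0, so H is positive definite everywhere: convex.

convex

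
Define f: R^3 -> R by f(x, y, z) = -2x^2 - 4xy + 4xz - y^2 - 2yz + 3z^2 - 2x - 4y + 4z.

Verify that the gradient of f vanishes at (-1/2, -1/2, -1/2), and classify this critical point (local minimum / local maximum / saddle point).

saddle point

∇f = (-4x - 4y + 4z - 2, -4x - 2y - 2z - 4, 4x - 2y + 6z + 4); substituting (-1/2, -1/2, -1/2) gives ∇f = (0, 0, 0), so (-1/2, -1/2, -1/2) is indeed a critical point.
The Hessian is constant: H = [[-4, -4, 4], [-4, -2, -2], [4, -2, 6]].
Leading principal minors: Δ₁ = -4, Δ₂ = -8, Δ₃ = 64.
The minors fit neither the all-positive nor the alternating-sign pattern, so H is indefinite: a saddle point.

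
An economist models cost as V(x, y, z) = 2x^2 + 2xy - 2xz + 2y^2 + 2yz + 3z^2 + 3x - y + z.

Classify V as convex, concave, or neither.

V is quadratic, so its Hessian is the constant matrix H = [[4, 2, -2], [2, 4, 2], [-2, 2, 6]].
Leading principal minors: 4, 12, 24.
All positive ⇒ H ≻ 0 ⇒ convex.

convex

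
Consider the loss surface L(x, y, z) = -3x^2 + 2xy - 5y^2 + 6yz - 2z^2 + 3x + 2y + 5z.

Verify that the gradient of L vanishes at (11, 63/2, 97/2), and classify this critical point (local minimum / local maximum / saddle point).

∇L = (-6x + 2y + 3, 2x - 10y + 6z + 2, 6y - 4z + 5); substituting (11, 63/2, 97/2) gives ∇L = (0, 0, 0), so (11, 63/2, 97/2) is indeed a critical point.
The Hessian is constant: H = [[-6, 2, 0], [2, -10, 6], [0, 6, -4]].
Leading principal minors: Δ₁ = -6, Δ₂ = 56, Δ₃ = -8.
The minors alternate sign starting negative (−, +, −), so H is negative definite: a local maximum.

local maximum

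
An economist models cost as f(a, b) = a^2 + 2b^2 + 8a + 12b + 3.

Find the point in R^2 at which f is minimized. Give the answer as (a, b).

f(a,b) separates as P(a) + Q(b) + 3, so its minimum is min P + min Q + 3.
P'(a) = 2a + 8 vanishes at a ∈ {-4}; Q'(b) = 4b + 12 vanishes at b ∈ {-3}.
Local minima of P (where P''>0): P(-4)=-16. Local minima of Q: Q(-3)=-18.
So the global minimum of f is P(-4) + Q(-3) + 3 = -16 − 18 + 3 = -31, attained at (-4, -3).

(-4, -3)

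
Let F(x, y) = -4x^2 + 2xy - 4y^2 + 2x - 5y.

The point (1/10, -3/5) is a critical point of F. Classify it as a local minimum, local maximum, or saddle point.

The Hessian of F is constant: H = [[-8, 2], [2, -8]].
det(H) = (-8)·(-8) − 2² = 60.
det(H) > 0 and tr(H) = -16 < 0, so H is negative definite and the point is a local maximum.

local maximum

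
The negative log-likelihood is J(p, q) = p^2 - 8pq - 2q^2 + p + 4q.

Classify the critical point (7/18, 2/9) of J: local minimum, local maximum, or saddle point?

The Hessian of J is constant: H = [[2, -8], [-8, -4]].
det(H) = 2·(-4) − (-8)² = -72.
Since det(H) < 0, H is indefinite and the critical point is a saddle point.

saddle point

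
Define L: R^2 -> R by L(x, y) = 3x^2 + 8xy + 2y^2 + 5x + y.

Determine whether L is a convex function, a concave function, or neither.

neither

L is quadratic, so its Hessian is the constant matrix H = [[6, 8], [8, 4]].
det(H) = -40, tr(H) = 10.
det(H) < 0, so H is indefinite: neither convex nor concave.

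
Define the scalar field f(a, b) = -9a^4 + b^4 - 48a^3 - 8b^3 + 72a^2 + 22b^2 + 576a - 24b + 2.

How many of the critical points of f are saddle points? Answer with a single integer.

f separates as a function of a plus a function of b, so ∇f=0 decouples.
∂f/∂a = -36(a - 2)(a + 2)(a + 4) = 0 at a ∈ {-4, -2, 2}; ∂f/∂b = 4(b - 3)(b - 2)(b - 1) = 0 at b ∈ {1, 2, 3}.
The Hessian is diagonal: diag(f_aa, f_bb). Second derivatives: f_aa(-4)=-432, f_aa(-2)=288, f_aa(2)=-864; f_bb(1)=8, f_bb(2)=-4, f_bb(3)=8.
Saddle points occur where the two diagonal entries have opposite signs: (-4, 1), (-4, 3), (-2, 2), (2, 1), (2, 3). Count: 5.

5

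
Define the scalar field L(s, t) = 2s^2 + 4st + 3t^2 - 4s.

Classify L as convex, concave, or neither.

L is quadratic, so its Hessian is the constant matrix H = [[4, 4], [4, 6]].
det(H) = 8, tr(H) = 10.
det(H) > 0 and tr(H) > 0, so H is positive definite everywhere: convex.

convex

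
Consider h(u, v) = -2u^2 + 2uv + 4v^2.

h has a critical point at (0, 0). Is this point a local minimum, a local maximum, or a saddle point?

The Hessian of h is constant: H = [[-4, 2], [2, 8]].
det(H) = (-4)·8 − 2² = -36.
Since det(H) < 0, H is indefinite and the critical point is a saddle point.

saddle point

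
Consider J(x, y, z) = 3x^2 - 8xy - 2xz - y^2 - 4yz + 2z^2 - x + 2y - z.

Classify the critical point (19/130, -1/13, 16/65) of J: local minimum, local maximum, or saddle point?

The Hessian is constant: H = [[6, -8, -2], [-8, -2, -4], [-2, -4, 4]].
Leading principal minors: Δ₁ = 6, Δ₂ = -76, Δ₃ = -520.
The minors fit neither the all-positive nor the alternating-sign pattern, so H is indefinite: a saddle point.

saddle point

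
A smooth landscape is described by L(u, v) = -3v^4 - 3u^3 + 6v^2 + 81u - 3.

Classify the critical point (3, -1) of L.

The mixed partial ∂²L/∂u∂v is 0, so the Hessian at any point is diag(L_uu, L_vv) = diag(-18u, 12(-3v^2 + 1)).
At (3, -1): H = diag(-54, -24).
Both eigenvalues are negative, so H is negative definite: a local maximum.

local maximum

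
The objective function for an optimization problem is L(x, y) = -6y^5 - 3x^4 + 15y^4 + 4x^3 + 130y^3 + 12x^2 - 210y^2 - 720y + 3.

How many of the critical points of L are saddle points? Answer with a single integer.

L separates as a function of x plus a function of y, so ∇L=0 decouples.
∂L/∂x = -12x(x - 2)(x + 1) = 0 at x ∈ {-1, 0, 2}; ∂L/∂y = -30(y - 4)(y - 2)(y + 1)(y + 3) = 0 at y ∈ {-3, -1, 2, 4}.
The Hessian is diagonal: diag(L_xx, L_yy). Second derivatives: L_xx(-1)=-36, L_xx(0)=24, L_xx(2)=-72; L_yy(-3)=2100, L_yy(-1)=-900, L_yy(2)=900, L_yy(4)=-2100.
Saddle points occur where the two diagonal entries have opposite signs: (-1, -3), (-1, 2), (0, -1), (0, 4), (2, -3), (2, 2). Count: 6.

6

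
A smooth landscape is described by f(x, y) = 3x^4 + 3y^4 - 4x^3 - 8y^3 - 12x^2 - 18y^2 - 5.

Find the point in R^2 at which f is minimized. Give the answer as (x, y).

f(x,y) separates as P(x) + Q(y) − 5, so its minimum is min P + min Q − 5.
P'(x) = 12x(x - 2)(x + 1) vanishes at x ∈ {-1, 0, 2}; Q'(y) = 12y(y - 3)(y + 1) vanishes at y ∈ {-1, 0, 3}.
Local minima of P (where P''>0): P(-1)=-5, P(2)=-32. Local minima of Q: Q(-1)=-7, Q(3)=-135.
So the global minimum of f is P(2) + Q(3) − 5 = -32 − 135 − 5 = -172, attained at (2, 3).

(2, 3)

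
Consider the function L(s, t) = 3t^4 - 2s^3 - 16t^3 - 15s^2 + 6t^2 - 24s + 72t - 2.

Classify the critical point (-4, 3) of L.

The mixed partial ∂²L/∂s∂t is 0, so the Hessian at any point is diag(L_ss, L_tt) = diag(-6(2s + 5), 12(3t^2 - 8t + 1)).
At (-4, 3): H = diag(18, 48).
Both eigenvalues are positive, so H is positive definite: a local minimum.

local minimum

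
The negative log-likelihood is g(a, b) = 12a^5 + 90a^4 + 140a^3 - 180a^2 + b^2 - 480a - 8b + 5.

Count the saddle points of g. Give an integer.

g separates as a function of a plus a function of b, so ∇g=0 decouples.
∂g/∂a = 60(a - 1)(a + 1)(a + 2)(a + 4) = 0 at a ∈ {-4, -2, -1, 1}; ∂g/∂b = 2(b - 4) = 0 at b ∈ {4}.
The Hessian is diagonal: diag(g_aa, g_bb). Second derivatives: g_aa(-4)=-1800, g_aa(-2)=360, g_aa(-1)=-360, g_aa(1)=1800; g_bb(4)=2.
Saddle points occur where the two diagonal entries have opposite signs: (-4, 4), (-1, 4). Count: 2.

2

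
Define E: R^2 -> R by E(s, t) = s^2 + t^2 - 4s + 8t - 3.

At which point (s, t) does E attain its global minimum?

E(s,t) separates as P(s) + Q(t) − 3, so its minimum is min P + min Q − 3.
P'(s) = 2s - 4 vanishes at s ∈ {2}; Q'(t) = 2(t + 4) vanishes at t ∈ {-4}.
Local minima of P (where P''>0): P(2)=-4. Local minima of Q: Q(-4)=-16.
So the global minimum of E is P(2) + Q(-4) − 3 = -4 − 16 − 3 = -23, attained at (2, -4).

(2, -4)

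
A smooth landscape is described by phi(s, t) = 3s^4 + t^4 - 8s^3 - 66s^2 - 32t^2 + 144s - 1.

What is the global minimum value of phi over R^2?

phi(s,t) separates as P(s) + Q(t) − 1, so its minimum is min P + min Q − 1.
P'(s) = 12(s - 4)(s - 1)(s + 3) vanishes at s ∈ {-3, 1, 4}; Q'(t) = 4t(t - 4)(t + 4) vanishes at t ∈ {-4, 0, 4}.
Local minima of P (where P''>0): P(-3)=-567, P(4)=-224. Local minima of Q: Q(-4)=-256, Q(4)=-256.
So the global minimum of phi is P(-3) + Q(-4) − 1 = -567 − 256 − 1 = -824, attained at (-3, -4).

-824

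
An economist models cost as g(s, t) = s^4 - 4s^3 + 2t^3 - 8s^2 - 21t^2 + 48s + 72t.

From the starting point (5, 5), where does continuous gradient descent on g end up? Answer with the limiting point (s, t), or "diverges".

(3, 4)

g is separable, so gradient descent decouples: s follows -∂g/∂s, t follows -∂g/∂t.
∂g/∂s = 4(s - 3)(s - 2)(s + 2); at s=5 this is 168, so s decreases.
∂g/∂t = 6(t - 4)(t - 3); at t=5 this is 12, so t decreases.
s converges to its nearest critical value 3 (a local min of the s-part); t converges to 4. The iterate converges to (3, 4).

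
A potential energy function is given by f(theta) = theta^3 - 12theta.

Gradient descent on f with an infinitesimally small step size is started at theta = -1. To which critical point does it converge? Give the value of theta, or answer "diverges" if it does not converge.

f'(theta) = 3(theta - 2)(theta + 2), so f'(-1) = -9.
Gradient descent moves in the -f' direction, i.e. theta is increasing.
The nearest critical point in that direction is theta = 2, where f'' = 12 > 0 (a local minimum). The iterate converges there.

2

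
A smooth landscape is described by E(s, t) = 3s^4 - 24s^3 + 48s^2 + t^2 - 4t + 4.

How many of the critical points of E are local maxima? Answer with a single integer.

0

E separates as a function of s plus a function of t, so ∇E=0 decouples.
∂E/∂s = 12s(s - 4)(s - 2) = 0 at s ∈ {0, 2, 4}; ∂E/∂t = 2(t - 2) = 0 at t ∈ {2}.
The Hessian is diagonal: diag(E_ss, E_tt). Second derivatives: E_ss(0)=96, E_ss(2)=-48, E_ss(4)=96; E_tt(2)=2.
Local maxima occur where both diagonal entries negative: none. Count: 0.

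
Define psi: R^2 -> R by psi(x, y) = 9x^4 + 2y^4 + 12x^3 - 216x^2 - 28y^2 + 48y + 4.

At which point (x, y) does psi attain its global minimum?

psi(x,y) separates as P(x) + Q(y) + 4, so its minimum is min P + min Q + 4.
P'(x) = 36x(x - 3)(x + 4) vanishes at x ∈ {-4, 0, 3}; Q'(y) = 8(y - 2)(y - 1)(y + 3) vanishes at y ∈ {-3, 1, 2}.
Local minima of P (where P''>0): P(-4)=-1920, P(3)=-891. Local minima of Q: Q(-3)=-234, Q(2)=16.
So the global minimum of psi is P(-4) + Q(-3) + 4 = -1920 − 234 + 4 = -2150, attained at (-4, -3).

(-4, -3)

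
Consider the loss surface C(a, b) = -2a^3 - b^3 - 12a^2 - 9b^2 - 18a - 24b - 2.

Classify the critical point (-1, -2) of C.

local maximum

The mixed partial ∂²C/∂a∂b is 0, so the Hessian at any point is diag(C_aa, C_bb) = diag(-12(a + 2), -6(b + 3)).
At (-1, -2): H = diag(-12, -6).
Both eigenvalues are negative, so H is negative definite: a local maximum.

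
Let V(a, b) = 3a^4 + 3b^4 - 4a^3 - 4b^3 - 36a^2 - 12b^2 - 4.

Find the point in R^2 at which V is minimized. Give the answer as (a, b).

(3, 2)

V(a,b) separates as P(a) + Q(b) − 4, so its minimum is min P + min Q − 4.
P'(a) = 12a(a - 3)(a + 2) vanishes at a ∈ {-2, 0, 3}; Q'(b) = 12b(b - 2)(b + 1) vanishes at b ∈ {-1, 0, 2}.
Local minima of P (where P''>0): P(-2)=-64, P(3)=-189. Local minima of Q: Q(-1)=-5, Q(2)=-32.
So the global minimum of V is P(3) + Q(2) − 4 = -189 − 32 − 4 = -225, attained at (3, 2).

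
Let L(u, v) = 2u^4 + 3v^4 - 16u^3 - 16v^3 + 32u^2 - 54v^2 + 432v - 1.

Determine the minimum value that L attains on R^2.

-1108

L(u,v) separates as P(u) + Q(v) − 1, so its minimum is min P + min Q − 1.
P'(u) = 8u(u - 4)(u - 2) vanishes at u ∈ {0, 2, 4}; Q'(v) = 12(v - 4)(v - 3)(v + 3) vanishes at v ∈ {-3, 3, 4}.
Local minima of P (where P''>0): P(0)=0, P(4)=0. Local minima of Q: Q(-3)=-1107, Q(4)=608.
So the global minimum of L is P(0) + Q(-3) − 1 = 0 − 1107 − 1 = -1108, attained at (0, -3).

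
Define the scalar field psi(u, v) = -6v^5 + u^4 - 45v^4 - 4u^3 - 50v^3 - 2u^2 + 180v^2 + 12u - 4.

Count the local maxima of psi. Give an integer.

2

psi separates as a function of u plus a function of v, so ∇psi=0 decouples.
∂psi/∂u = 4(u - 3)(u - 1)(u + 1) = 0 at u ∈ {-1, 1, 3}; ∂psi/∂v = -30v(v - 1)(v + 3)(v + 4) = 0 at v ∈ {-4, -3, 0, 1}.
The Hessian is diagonal: diag(psi_uu, psi_vv). Second derivatives: psi_uu(-1)=32, psi_uu(1)=-16, psi_uu(3)=32; psi_vv(-4)=600, psi_vv(-3)=-360, psi_vv(0)=360, psi_vv(1)=-600.
Local maxima occur where both diagonal entries negative: (1, -3), (1, 1). Count: 2.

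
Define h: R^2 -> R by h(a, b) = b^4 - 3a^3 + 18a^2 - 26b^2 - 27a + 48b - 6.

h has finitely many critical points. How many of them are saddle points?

h separates as a function of a plus a function of b, so ∇h=0 decouples.
∂h/∂a = -9(a - 3)(a - 1) = 0 at a ∈ {1, 3}; ∂h/∂b = 4(b - 3)(b - 1)(b + 4) = 0 at b ∈ {-4, 1, 3}.
The Hessian is diagonal: diag(h_aa, h_bb). Second derivatives: h_aa(1)=18, h_aa(3)=-18; h_bb(-4)=140, h_bb(1)=-40, h_bb(3)=56.
Saddle points occur where the two diagonal entries have opposite signs: (1, 1), (3, -4), (3, 3). Count: 3.

3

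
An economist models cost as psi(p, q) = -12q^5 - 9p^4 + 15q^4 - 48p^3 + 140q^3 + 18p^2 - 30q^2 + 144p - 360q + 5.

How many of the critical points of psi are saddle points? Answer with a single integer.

6

psi separates as a function of p plus a function of q, so ∇psi=0 decouples.
∂psi/∂p = -36(p - 1)(p + 1)(p + 4) = 0 at p ∈ {-4, -1, 1}; ∂psi/∂q = -60(q - 3)(q - 1)(q + 1)(q + 2) = 0 at q ∈ {-2, -1, 1, 3}.
The Hessian is diagonal: diag(psi_pp, psi_qq). Second derivatives: psi_pp(-4)=-540, psi_pp(-1)=216, psi_pp(1)=-360; psi_qq(-2)=900, psi_qq(-1)=-480, psi_qq(1)=720, psi_qq(3)=-2400.
Saddle points occur where the two diagonal entries have opposite signs: (-4, -2), (-4, 1), (-1, -1), (-1, 3), (1, -2), (1, 1). Count: 6.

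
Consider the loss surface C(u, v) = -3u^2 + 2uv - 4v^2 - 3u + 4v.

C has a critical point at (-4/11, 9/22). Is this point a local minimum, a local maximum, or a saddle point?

local maximum

The Hessian of C is constant: H = [[-6, 2], [2, -8]].
det(H) = (-6)·(-8) − 2² = 44.
det(H) > 0 and tr(H) = -14 < 0, so H is negative definite and the point is a local maximum.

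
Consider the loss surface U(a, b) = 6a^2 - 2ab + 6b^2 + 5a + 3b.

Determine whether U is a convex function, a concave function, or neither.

convex

U is quadratic, so its Hessian is the constant matrix H = [[12, -2], [-2, 12]].
det(H) = 140, tr(H) = 24.
det(H) > 0 and tr(H) > 0, so H is positive definite everywhere: convex.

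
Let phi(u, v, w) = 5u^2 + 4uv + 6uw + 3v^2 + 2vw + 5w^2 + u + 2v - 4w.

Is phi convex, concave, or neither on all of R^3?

phi is quadratic, so its Hessian is the constant matrix H = [[10, 4, 6], [4, 6, 2], [6, 2, 10]].
Leading principal minors: 10, 44, 280.
All positive ⇒ H ≻ 0 ⇒ convex.

convex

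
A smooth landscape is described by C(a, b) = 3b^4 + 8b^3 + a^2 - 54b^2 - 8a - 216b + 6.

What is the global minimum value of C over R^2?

C(a,b) separates as P(a) + Q(b) + 6, so its minimum is min P + min Q + 6.
P'(a) = 2a - 8 vanishes at a ∈ {4}; Q'(b) = 12(b - 3)(b + 2)(b + 3) vanishes at b ∈ {-3, -2, 3}.
Local minima of P (where P''>0): P(4)=-16. Local minima of Q: Q(-3)=189, Q(3)=-675.
So the global minimum of C is P(4) + Q(3) + 6 = -16 − 675 + 6 = -685, attained at (4, 3).

-685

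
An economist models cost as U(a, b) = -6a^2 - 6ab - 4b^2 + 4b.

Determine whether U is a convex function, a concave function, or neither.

U is quadratic, so its Hessian is the constant matrix H = [[-12, -6], [-6, -8]].
det(H) = 60, tr(H) = -20.
det(H) > 0 and tr(H) < 0, so H is negative definite everywhere: concave.

concave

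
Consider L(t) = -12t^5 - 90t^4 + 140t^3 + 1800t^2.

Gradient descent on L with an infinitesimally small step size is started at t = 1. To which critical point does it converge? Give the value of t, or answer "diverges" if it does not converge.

0

L'(t) = -60t(t - 3)(t + 4)(t + 5), so L'(1) = 3600.
Gradient descent moves in the -L' direction, i.e. t is decreasing.
The nearest critical point in that direction is t = 0, where L'' = 3600 > 0 (a local minimum). The iterate converges there.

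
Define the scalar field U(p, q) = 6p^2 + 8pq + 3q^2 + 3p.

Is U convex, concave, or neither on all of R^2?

U is quadratic, so its Hessian is the constant matrix H = [[12, 8], [8, 6]].
det(H) = 8, tr(H) = 18.
det(H) > 0 and tr(H) > 0, so H is positive definite everywhere: convex.

convex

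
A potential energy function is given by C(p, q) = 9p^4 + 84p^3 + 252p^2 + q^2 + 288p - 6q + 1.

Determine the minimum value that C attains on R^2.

-200

C(p,q) separates as A(p) + B(q) + 1, so its minimum is min A + min B + 1.
A'(p) = 36(p + 1)(p + 2)(p + 4) vanishes at p ∈ {-4, -2, -1}; B'(q) = 2q - 6 vanishes at q ∈ {3}.
Local minima of A (where A''>0): A(-4)=-192, A(-1)=-111. Local minima of B: B(3)=-9.
So the global minimum of C is A(-4) + B(3) + 1 = -192 − 9 + 1 = -200, attained at (-4, 3).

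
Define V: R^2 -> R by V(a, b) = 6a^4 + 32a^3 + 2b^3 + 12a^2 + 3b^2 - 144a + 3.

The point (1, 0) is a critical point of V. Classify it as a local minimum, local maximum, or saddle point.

The mixed partial ∂²V/∂a∂b is 0, so the Hessian at any point is diag(V_aa, V_bb) = diag(24(3a^2 + 8a + 1), 6(2b + 1)).
At (1, 0): H = diag(288, 6).
Both eigenvalues are positive, so H is positive definite: a local minimum.

local minimum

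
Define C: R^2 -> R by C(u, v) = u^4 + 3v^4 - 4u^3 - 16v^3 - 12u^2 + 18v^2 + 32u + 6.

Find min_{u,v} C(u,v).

-85

C(u,v) separates as P(u) + Q(v) + 6, so its minimum is min P + min Q + 6.
P'(u) = 4(u - 4)(u - 1)(u + 2) vanishes at u ∈ {-2, 1, 4}; Q'(v) = 12v(v - 3)(v - 1) vanishes at v ∈ {0, 1, 3}.
Local minima of P (where P''>0): P(-2)=-64, P(4)=-64. Local minima of Q: Q(0)=0, Q(3)=-27.
So the global minimum of C is P(-2) + Q(3) + 6 = -64 − 27 + 6 = -85, attained at (-2, 3).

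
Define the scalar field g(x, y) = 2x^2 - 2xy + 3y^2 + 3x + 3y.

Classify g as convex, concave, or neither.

convex

g is quadratic, so its Hessian is the constant matrix H = [[4, -2], [-2, 6]].
det(H) = 20, tr(H) = 10.
det(H) > 0 and tr(H) > 0, so H is positive definite everywhere: convex.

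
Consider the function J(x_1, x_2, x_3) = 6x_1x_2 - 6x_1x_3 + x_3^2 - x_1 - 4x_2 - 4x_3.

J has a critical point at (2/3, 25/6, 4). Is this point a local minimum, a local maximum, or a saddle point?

The Hessian is constant: H = [[0, 6, -6], [6, 0, 0], [-6, 0, 2]].
Leading principal minors: Δ₁ = 0, Δ₂ = -36, Δ₃ = -72.
The minors fit neither the all-positive nor the alternating-sign pattern, so H is indefinite: a saddle point.

saddle point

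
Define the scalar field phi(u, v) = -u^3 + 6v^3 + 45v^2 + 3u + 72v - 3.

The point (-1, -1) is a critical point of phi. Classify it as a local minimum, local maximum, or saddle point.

The mixed partial ∂²phi/∂u∂v is 0, so the Hessian at any point is diag(phi_uu, phi_vv) = diag(-6u, 18(2v + 5)).
At (-1, -1): H = diag(6, 54).
Both eigenvalues are positive, so H is positive definite: a local minimum.

local minimum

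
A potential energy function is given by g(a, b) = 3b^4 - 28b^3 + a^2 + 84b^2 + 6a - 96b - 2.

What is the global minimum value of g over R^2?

g(a,b) separates as P(a) + Q(b) − 2, so its minimum is min P + min Q − 2.
P'(a) = 2a + 6 vanishes at a ∈ {-3}; Q'(b) = 12(b - 4)(b - 2)(b - 1) vanishes at b ∈ {1, 2, 4}.
Local minima of P (where P''>0): P(-3)=-9. Local minima of Q: Q(1)=-37, Q(4)=-64.
So the global minimum of g is P(-3) + Q(4) − 2 = -9 − 64 − 2 = -75, attained at (-3, 4).

-75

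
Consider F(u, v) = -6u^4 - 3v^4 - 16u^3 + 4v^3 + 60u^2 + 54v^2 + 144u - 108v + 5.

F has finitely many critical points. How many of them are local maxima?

4

F separates as a function of u plus a function of v, so ∇F=0 decouples.
∂F/∂u = -24(u - 2)(u + 1)(u + 3) = 0 at u ∈ {-3, -1, 2}; ∂F/∂v = -12(v - 3)(v - 1)(v + 3) = 0 at v ∈ {-3, 1, 3}.
The Hessian is diagonal: diag(F_uu, F_vv). Second derivatives: F_uu(-3)=-240, F_uu(-1)=144, F_uu(2)=-360; F_vv(-3)=-288, F_vv(1)=96, F_vv(3)=-144.
Local maxima occur where both diagonal entries negative: (-3, -3), (-3, 3), (2, -3), (2, 3). Count: 4.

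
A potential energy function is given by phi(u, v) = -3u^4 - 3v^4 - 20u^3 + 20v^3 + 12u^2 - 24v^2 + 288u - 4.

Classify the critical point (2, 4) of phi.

local maximum

The mixed partial ∂²phi/∂u∂v is 0, so the Hessian at any point is diag(phi_uu, phi_vv) = diag(12(-3u^2 - 10u + 2), 12(-3v^2 + 10v - 4)).
At (2, 4): H = diag(-360, -144).
Both eigenvalues are negative, so H is negative definite: a local maximum.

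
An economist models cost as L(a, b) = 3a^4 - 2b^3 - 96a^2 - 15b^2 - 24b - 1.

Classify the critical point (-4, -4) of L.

local minimum

The mixed partial ∂²L/∂a∂b is 0, so the Hessian at any point is diag(L_aa, L_bb) = diag(12(3a^2 - 16), -6(2b + 5)).
At (-4, -4): H = diag(384, 18).
Both eigenvalues are positive, so H is positive definite: a local minimum.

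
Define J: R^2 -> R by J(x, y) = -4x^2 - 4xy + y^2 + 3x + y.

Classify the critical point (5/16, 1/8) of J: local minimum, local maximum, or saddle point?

saddle point

The Hessian of J is constant: H = [[-8, -4], [-4, 2]].
det(H) = (-8)·2 − (-4)² = -32.
Since det(H) < 0, H is indefinite and the critical point is a saddle point.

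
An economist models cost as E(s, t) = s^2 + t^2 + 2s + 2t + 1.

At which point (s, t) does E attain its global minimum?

(-1, -1)

E(s,t) separates as P(s) + Q(t) + 1, so its minimum is min P + min Q + 1.
P'(s) = 2s + 2 vanishes at s ∈ {-1}; Q'(t) = 2(t + 1) vanishes at t ∈ {-1}.
Local minima of P (where P''>0): P(-1)=-1. Local minima of Q: Q(-1)=-1.
So the global minimum of E is P(-1) + Q(-1) + 1 = -1 − 1 + 1 = -1, attained at (-1, -1).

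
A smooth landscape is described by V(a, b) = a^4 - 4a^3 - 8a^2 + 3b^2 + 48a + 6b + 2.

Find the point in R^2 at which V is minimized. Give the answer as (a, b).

V(a,b) separates as P(a) + Q(b) + 2, so its minimum is min P + min Q + 2.
P'(a) = 4(a - 3)(a - 2)(a + 2) vanishes at a ∈ {-2, 2, 3}; Q'(b) = 6b + 6 vanishes at b ∈ {-1}.
Local minima of P (where P''>0): P(-2)=-80, P(3)=45. Local minima of Q: Q(-1)=-3.
So the global minimum of V is P(-2) + Q(-1) + 2 = -80 − 3 + 2 = -81, attained at (-2, -1).

(-2, -1)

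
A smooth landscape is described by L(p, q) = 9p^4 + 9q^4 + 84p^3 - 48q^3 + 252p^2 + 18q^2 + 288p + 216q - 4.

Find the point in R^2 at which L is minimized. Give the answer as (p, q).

L(p,q) separates as A(p) + B(q) − 4, so its minimum is min A + min B − 4.
A'(p) = 36(p + 1)(p + 2)(p + 4) vanishes at p ∈ {-4, -2, -1}; B'(q) = 36(q - 3)(q - 2)(q + 1) vanishes at q ∈ {-1, 2, 3}.
Local minima of A (where A''>0): A(-4)=-192, A(-1)=-111. Local minima of B: B(-1)=-141, B(3)=243.
So the global minimum of L is A(-4) + B(-1) − 4 = -192 − 141 − 4 = -337, attained at (-4, -1).

(-4, -1)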